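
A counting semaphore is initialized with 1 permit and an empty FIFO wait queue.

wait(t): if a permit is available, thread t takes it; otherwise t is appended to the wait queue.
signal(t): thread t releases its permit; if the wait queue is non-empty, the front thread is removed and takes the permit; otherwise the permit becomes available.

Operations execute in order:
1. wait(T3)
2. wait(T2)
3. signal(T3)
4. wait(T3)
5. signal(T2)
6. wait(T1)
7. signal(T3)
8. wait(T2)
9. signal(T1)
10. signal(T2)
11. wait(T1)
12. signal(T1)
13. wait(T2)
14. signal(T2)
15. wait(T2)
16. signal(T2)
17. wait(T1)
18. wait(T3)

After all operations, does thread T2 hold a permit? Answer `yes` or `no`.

Answer: no

Derivation:
Step 1: wait(T3) -> count=0 queue=[] holders={T3}
Step 2: wait(T2) -> count=0 queue=[T2] holders={T3}
Step 3: signal(T3) -> count=0 queue=[] holders={T2}
Step 4: wait(T3) -> count=0 queue=[T3] holders={T2}
Step 5: signal(T2) -> count=0 queue=[] holders={T3}
Step 6: wait(T1) -> count=0 queue=[T1] holders={T3}
Step 7: signal(T3) -> count=0 queue=[] holders={T1}
Step 8: wait(T2) -> count=0 queue=[T2] holders={T1}
Step 9: signal(T1) -> count=0 queue=[] holders={T2}
Step 10: signal(T2) -> count=1 queue=[] holders={none}
Step 11: wait(T1) -> count=0 queue=[] holders={T1}
Step 12: signal(T1) -> count=1 queue=[] holders={none}
Step 13: wait(T2) -> count=0 queue=[] holders={T2}
Step 14: signal(T2) -> count=1 queue=[] holders={none}
Step 15: wait(T2) -> count=0 queue=[] holders={T2}
Step 16: signal(T2) -> count=1 queue=[] holders={none}
Step 17: wait(T1) -> count=0 queue=[] holders={T1}
Step 18: wait(T3) -> count=0 queue=[T3] holders={T1}
Final holders: {T1} -> T2 not in holders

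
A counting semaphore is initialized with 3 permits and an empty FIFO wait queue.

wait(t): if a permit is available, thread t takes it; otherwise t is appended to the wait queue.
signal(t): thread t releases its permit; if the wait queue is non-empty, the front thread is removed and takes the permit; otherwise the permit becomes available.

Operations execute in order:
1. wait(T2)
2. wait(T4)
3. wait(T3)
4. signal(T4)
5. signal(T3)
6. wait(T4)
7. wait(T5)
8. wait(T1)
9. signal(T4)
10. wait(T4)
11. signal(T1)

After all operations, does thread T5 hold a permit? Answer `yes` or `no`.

Step 1: wait(T2) -> count=2 queue=[] holders={T2}
Step 2: wait(T4) -> count=1 queue=[] holders={T2,T4}
Step 3: wait(T3) -> count=0 queue=[] holders={T2,T3,T4}
Step 4: signal(T4) -> count=1 queue=[] holders={T2,T3}
Step 5: signal(T3) -> count=2 queue=[] holders={T2}
Step 6: wait(T4) -> count=1 queue=[] holders={T2,T4}
Step 7: wait(T5) -> count=0 queue=[] holders={T2,T4,T5}
Step 8: wait(T1) -> count=0 queue=[T1] holders={T2,T4,T5}
Step 9: signal(T4) -> count=0 queue=[] holders={T1,T2,T5}
Step 10: wait(T4) -> count=0 queue=[T4] holders={T1,T2,T5}
Step 11: signal(T1) -> count=0 queue=[] holders={T2,T4,T5}
Final holders: {T2,T4,T5} -> T5 in holders

Answer: yes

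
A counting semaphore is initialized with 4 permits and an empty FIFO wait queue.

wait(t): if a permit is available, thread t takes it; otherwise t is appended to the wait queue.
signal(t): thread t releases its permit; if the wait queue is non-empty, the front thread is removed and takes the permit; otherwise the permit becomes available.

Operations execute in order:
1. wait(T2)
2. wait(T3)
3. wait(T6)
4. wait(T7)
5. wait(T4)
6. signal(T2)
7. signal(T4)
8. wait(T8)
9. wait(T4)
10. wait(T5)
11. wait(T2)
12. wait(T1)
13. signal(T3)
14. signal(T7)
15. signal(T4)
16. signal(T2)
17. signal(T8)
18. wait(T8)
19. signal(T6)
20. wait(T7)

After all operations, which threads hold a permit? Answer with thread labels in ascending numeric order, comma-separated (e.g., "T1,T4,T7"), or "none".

Step 1: wait(T2) -> count=3 queue=[] holders={T2}
Step 2: wait(T3) -> count=2 queue=[] holders={T2,T3}
Step 3: wait(T6) -> count=1 queue=[] holders={T2,T3,T6}
Step 4: wait(T7) -> count=0 queue=[] holders={T2,T3,T6,T7}
Step 5: wait(T4) -> count=0 queue=[T4] holders={T2,T3,T6,T7}
Step 6: signal(T2) -> count=0 queue=[] holders={T3,T4,T6,T7}
Step 7: signal(T4) -> count=1 queue=[] holders={T3,T6,T7}
Step 8: wait(T8) -> count=0 queue=[] holders={T3,T6,T7,T8}
Step 9: wait(T4) -> count=0 queue=[T4] holders={T3,T6,T7,T8}
Step 10: wait(T5) -> count=0 queue=[T4,T5] holders={T3,T6,T7,T8}
Step 11: wait(T2) -> count=0 queue=[T4,T5,T2] holders={T3,T6,T7,T8}
Step 12: wait(T1) -> count=0 queue=[T4,T5,T2,T1] holders={T3,T6,T7,T8}
Step 13: signal(T3) -> count=0 queue=[T5,T2,T1] holders={T4,T6,T7,T8}
Step 14: signal(T7) -> count=0 queue=[T2,T1] holders={T4,T5,T6,T8}
Step 15: signal(T4) -> count=0 queue=[T1] holders={T2,T5,T6,T8}
Step 16: signal(T2) -> count=0 queue=[] holders={T1,T5,T6,T8}
Step 17: signal(T8) -> count=1 queue=[] holders={T1,T5,T6}
Step 18: wait(T8) -> count=0 queue=[] holders={T1,T5,T6,T8}
Step 19: signal(T6) -> count=1 queue=[] holders={T1,T5,T8}
Step 20: wait(T7) -> count=0 queue=[] holders={T1,T5,T7,T8}
Final holders: T1,T5,T7,T8

Answer: T1,T5,T7,T8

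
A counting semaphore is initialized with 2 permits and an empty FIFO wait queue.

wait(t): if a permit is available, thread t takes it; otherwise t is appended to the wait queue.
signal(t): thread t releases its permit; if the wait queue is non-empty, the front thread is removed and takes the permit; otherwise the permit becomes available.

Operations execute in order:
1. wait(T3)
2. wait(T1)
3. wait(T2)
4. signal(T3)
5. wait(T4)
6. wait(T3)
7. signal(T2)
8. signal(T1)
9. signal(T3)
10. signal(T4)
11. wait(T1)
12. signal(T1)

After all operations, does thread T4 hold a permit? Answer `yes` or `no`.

Step 1: wait(T3) -> count=1 queue=[] holders={T3}
Step 2: wait(T1) -> count=0 queue=[] holders={T1,T3}
Step 3: wait(T2) -> count=0 queue=[T2] holders={T1,T3}
Step 4: signal(T3) -> count=0 queue=[] holders={T1,T2}
Step 5: wait(T4) -> count=0 queue=[T4] holders={T1,T2}
Step 6: wait(T3) -> count=0 queue=[T4,T3] holders={T1,T2}
Step 7: signal(T2) -> count=0 queue=[T3] holders={T1,T4}
Step 8: signal(T1) -> count=0 queue=[] holders={T3,T4}
Step 9: signal(T3) -> count=1 queue=[] holders={T4}
Step 10: signal(T4) -> count=2 queue=[] holders={none}
Step 11: wait(T1) -> count=1 queue=[] holders={T1}
Step 12: signal(T1) -> count=2 queue=[] holders={none}
Final holders: {none} -> T4 not in holders

Answer: no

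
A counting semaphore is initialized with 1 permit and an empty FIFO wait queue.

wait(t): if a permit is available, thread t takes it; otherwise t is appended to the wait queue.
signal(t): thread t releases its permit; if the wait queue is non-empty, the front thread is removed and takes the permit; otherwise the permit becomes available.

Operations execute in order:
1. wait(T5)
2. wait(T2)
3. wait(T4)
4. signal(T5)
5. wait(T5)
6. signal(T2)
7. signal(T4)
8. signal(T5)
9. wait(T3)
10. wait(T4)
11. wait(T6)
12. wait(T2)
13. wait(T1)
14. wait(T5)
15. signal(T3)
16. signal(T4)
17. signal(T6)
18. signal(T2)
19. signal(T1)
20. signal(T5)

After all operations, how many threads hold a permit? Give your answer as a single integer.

Step 1: wait(T5) -> count=0 queue=[] holders={T5}
Step 2: wait(T2) -> count=0 queue=[T2] holders={T5}
Step 3: wait(T4) -> count=0 queue=[T2,T4] holders={T5}
Step 4: signal(T5) -> count=0 queue=[T4] holders={T2}
Step 5: wait(T5) -> count=0 queue=[T4,T5] holders={T2}
Step 6: signal(T2) -> count=0 queue=[T5] holders={T4}
Step 7: signal(T4) -> count=0 queue=[] holders={T5}
Step 8: signal(T5) -> count=1 queue=[] holders={none}
Step 9: wait(T3) -> count=0 queue=[] holders={T3}
Step 10: wait(T4) -> count=0 queue=[T4] holders={T3}
Step 11: wait(T6) -> count=0 queue=[T4,T6] holders={T3}
Step 12: wait(T2) -> count=0 queue=[T4,T6,T2] holders={T3}
Step 13: wait(T1) -> count=0 queue=[T4,T6,T2,T1] holders={T3}
Step 14: wait(T5) -> count=0 queue=[T4,T6,T2,T1,T5] holders={T3}
Step 15: signal(T3) -> count=0 queue=[T6,T2,T1,T5] holders={T4}
Step 16: signal(T4) -> count=0 queue=[T2,T1,T5] holders={T6}
Step 17: signal(T6) -> count=0 queue=[T1,T5] holders={T2}
Step 18: signal(T2) -> count=0 queue=[T5] holders={T1}
Step 19: signal(T1) -> count=0 queue=[] holders={T5}
Step 20: signal(T5) -> count=1 queue=[] holders={none}
Final holders: {none} -> 0 thread(s)

Answer: 0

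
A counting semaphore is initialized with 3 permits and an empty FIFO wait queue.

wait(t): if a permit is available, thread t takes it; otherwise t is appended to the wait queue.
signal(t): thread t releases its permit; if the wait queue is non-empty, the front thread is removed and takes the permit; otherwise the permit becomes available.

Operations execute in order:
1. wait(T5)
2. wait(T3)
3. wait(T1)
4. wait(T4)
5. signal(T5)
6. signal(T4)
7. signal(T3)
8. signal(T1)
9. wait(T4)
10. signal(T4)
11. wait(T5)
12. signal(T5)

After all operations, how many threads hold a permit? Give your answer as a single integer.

Answer: 0

Derivation:
Step 1: wait(T5) -> count=2 queue=[] holders={T5}
Step 2: wait(T3) -> count=1 queue=[] holders={T3,T5}
Step 3: wait(T1) -> count=0 queue=[] holders={T1,T3,T5}
Step 4: wait(T4) -> count=0 queue=[T4] holders={T1,T3,T5}
Step 5: signal(T5) -> count=0 queue=[] holders={T1,T3,T4}
Step 6: signal(T4) -> count=1 queue=[] holders={T1,T3}
Step 7: signal(T3) -> count=2 queue=[] holders={T1}
Step 8: signal(T1) -> count=3 queue=[] holders={none}
Step 9: wait(T4) -> count=2 queue=[] holders={T4}
Step 10: signal(T4) -> count=3 queue=[] holders={none}
Step 11: wait(T5) -> count=2 queue=[] holders={T5}
Step 12: signal(T5) -> count=3 queue=[] holders={none}
Final holders: {none} -> 0 thread(s)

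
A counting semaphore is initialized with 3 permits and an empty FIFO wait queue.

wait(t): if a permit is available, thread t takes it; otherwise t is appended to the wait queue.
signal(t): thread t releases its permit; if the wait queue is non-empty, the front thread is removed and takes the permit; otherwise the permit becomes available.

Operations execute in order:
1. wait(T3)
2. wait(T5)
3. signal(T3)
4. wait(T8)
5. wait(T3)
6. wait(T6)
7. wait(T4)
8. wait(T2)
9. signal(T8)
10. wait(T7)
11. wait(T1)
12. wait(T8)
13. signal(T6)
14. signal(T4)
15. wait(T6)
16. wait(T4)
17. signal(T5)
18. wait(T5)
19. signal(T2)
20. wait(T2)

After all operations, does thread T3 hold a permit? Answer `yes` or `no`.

Answer: yes

Derivation:
Step 1: wait(T3) -> count=2 queue=[] holders={T3}
Step 2: wait(T5) -> count=1 queue=[] holders={T3,T5}
Step 3: signal(T3) -> count=2 queue=[] holders={T5}
Step 4: wait(T8) -> count=1 queue=[] holders={T5,T8}
Step 5: wait(T3) -> count=0 queue=[] holders={T3,T5,T8}
Step 6: wait(T6) -> count=0 queue=[T6] holders={T3,T5,T8}
Step 7: wait(T4) -> count=0 queue=[T6,T4] holders={T3,T5,T8}
Step 8: wait(T2) -> count=0 queue=[T6,T4,T2] holders={T3,T5,T8}
Step 9: signal(T8) -> count=0 queue=[T4,T2] holders={T3,T5,T6}
Step 10: wait(T7) -> count=0 queue=[T4,T2,T7] holders={T3,T5,T6}
Step 11: wait(T1) -> count=0 queue=[T4,T2,T7,T1] holders={T3,T5,T6}
Step 12: wait(T8) -> count=0 queue=[T4,T2,T7,T1,T8] holders={T3,T5,T6}
Step 13: signal(T6) -> count=0 queue=[T2,T7,T1,T8] holders={T3,T4,T5}
Step 14: signal(T4) -> count=0 queue=[T7,T1,T8] holders={T2,T3,T5}
Step 15: wait(T6) -> count=0 queue=[T7,T1,T8,T6] holders={T2,T3,T5}
Step 16: wait(T4) -> count=0 queue=[T7,T1,T8,T6,T4] holders={T2,T3,T5}
Step 17: signal(T5) -> count=0 queue=[T1,T8,T6,T4] holders={T2,T3,T7}
Step 18: wait(T5) -> count=0 queue=[T1,T8,T6,T4,T5] holders={T2,T3,T7}
Step 19: signal(T2) -> count=0 queue=[T8,T6,T4,T5] holders={T1,T3,T7}
Step 20: wait(T2) -> count=0 queue=[T8,T6,T4,T5,T2] holders={T1,T3,T7}
Final holders: {T1,T3,T7} -> T3 in holders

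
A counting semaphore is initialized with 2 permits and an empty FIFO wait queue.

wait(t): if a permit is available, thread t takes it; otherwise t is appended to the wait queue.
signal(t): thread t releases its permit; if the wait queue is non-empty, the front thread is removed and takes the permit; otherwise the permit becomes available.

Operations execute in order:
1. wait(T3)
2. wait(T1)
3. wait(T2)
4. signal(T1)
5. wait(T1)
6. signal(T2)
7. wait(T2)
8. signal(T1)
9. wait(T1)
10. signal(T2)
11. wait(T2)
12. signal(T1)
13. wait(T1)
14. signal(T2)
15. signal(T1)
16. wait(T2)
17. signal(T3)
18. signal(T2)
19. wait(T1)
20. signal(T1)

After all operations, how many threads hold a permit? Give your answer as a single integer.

Step 1: wait(T3) -> count=1 queue=[] holders={T3}
Step 2: wait(T1) -> count=0 queue=[] holders={T1,T3}
Step 3: wait(T2) -> count=0 queue=[T2] holders={T1,T3}
Step 4: signal(T1) -> count=0 queue=[] holders={T2,T3}
Step 5: wait(T1) -> count=0 queue=[T1] holders={T2,T3}
Step 6: signal(T2) -> count=0 queue=[] holders={T1,T3}
Step 7: wait(T2) -> count=0 queue=[T2] holders={T1,T3}
Step 8: signal(T1) -> count=0 queue=[] holders={T2,T3}
Step 9: wait(T1) -> count=0 queue=[T1] holders={T2,T3}
Step 10: signal(T2) -> count=0 queue=[] holders={T1,T3}
Step 11: wait(T2) -> count=0 queue=[T2] holders={T1,T3}
Step 12: signal(T1) -> count=0 queue=[] holders={T2,T3}
Step 13: wait(T1) -> count=0 queue=[T1] holders={T2,T3}
Step 14: signal(T2) -> count=0 queue=[] holders={T1,T3}
Step 15: signal(T1) -> count=1 queue=[] holders={T3}
Step 16: wait(T2) -> count=0 queue=[] holders={T2,T3}
Step 17: signal(T3) -> count=1 queue=[] holders={T2}
Step 18: signal(T2) -> count=2 queue=[] holders={none}
Step 19: wait(T1) -> count=1 queue=[] holders={T1}
Step 20: signal(T1) -> count=2 queue=[] holders={none}
Final holders: {none} -> 0 thread(s)

Answer: 0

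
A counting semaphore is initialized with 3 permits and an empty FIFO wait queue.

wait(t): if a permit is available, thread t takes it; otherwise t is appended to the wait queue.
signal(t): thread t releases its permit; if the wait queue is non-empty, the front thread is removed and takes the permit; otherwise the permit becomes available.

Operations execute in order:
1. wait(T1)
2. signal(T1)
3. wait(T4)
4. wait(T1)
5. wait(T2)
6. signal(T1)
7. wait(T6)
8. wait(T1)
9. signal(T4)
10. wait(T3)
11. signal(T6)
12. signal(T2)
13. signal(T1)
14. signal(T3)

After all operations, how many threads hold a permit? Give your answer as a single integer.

Answer: 0

Derivation:
Step 1: wait(T1) -> count=2 queue=[] holders={T1}
Step 2: signal(T1) -> count=3 queue=[] holders={none}
Step 3: wait(T4) -> count=2 queue=[] holders={T4}
Step 4: wait(T1) -> count=1 queue=[] holders={T1,T4}
Step 5: wait(T2) -> count=0 queue=[] holders={T1,T2,T4}
Step 6: signal(T1) -> count=1 queue=[] holders={T2,T4}
Step 7: wait(T6) -> count=0 queue=[] holders={T2,T4,T6}
Step 8: wait(T1) -> count=0 queue=[T1] holders={T2,T4,T6}
Step 9: signal(T4) -> count=0 queue=[] holders={T1,T2,T6}
Step 10: wait(T3) -> count=0 queue=[T3] holders={T1,T2,T6}
Step 11: signal(T6) -> count=0 queue=[] holders={T1,T2,T3}
Step 12: signal(T2) -> count=1 queue=[] holders={T1,T3}
Step 13: signal(T1) -> count=2 queue=[] holders={T3}
Step 14: signal(T3) -> count=3 queue=[] holders={none}
Final holders: {none} -> 0 thread(s)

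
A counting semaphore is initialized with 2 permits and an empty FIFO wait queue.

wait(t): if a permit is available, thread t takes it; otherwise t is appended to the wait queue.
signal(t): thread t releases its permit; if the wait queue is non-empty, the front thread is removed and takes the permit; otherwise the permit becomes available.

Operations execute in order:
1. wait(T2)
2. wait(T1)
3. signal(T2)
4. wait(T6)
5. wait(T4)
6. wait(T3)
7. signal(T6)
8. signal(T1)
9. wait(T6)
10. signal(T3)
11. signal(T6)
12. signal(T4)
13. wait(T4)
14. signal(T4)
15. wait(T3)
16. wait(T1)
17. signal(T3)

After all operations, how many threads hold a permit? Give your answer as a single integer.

Answer: 1

Derivation:
Step 1: wait(T2) -> count=1 queue=[] holders={T2}
Step 2: wait(T1) -> count=0 queue=[] holders={T1,T2}
Step 3: signal(T2) -> count=1 queue=[] holders={T1}
Step 4: wait(T6) -> count=0 queue=[] holders={T1,T6}
Step 5: wait(T4) -> count=0 queue=[T4] holders={T1,T6}
Step 6: wait(T3) -> count=0 queue=[T4,T3] holders={T1,T6}
Step 7: signal(T6) -> count=0 queue=[T3] holders={T1,T4}
Step 8: signal(T1) -> count=0 queue=[] holders={T3,T4}
Step 9: wait(T6) -> count=0 queue=[T6] holders={T3,T4}
Step 10: signal(T3) -> count=0 queue=[] holders={T4,T6}
Step 11: signal(T6) -> count=1 queue=[] holders={T4}
Step 12: signal(T4) -> count=2 queue=[] holders={none}
Step 13: wait(T4) -> count=1 queue=[] holders={T4}
Step 14: signal(T4) -> count=2 queue=[] holders={none}
Step 15: wait(T3) -> count=1 queue=[] holders={T3}
Step 16: wait(T1) -> count=0 queue=[] holders={T1,T3}
Step 17: signal(T3) -> count=1 queue=[] holders={T1}
Final holders: {T1} -> 1 thread(s)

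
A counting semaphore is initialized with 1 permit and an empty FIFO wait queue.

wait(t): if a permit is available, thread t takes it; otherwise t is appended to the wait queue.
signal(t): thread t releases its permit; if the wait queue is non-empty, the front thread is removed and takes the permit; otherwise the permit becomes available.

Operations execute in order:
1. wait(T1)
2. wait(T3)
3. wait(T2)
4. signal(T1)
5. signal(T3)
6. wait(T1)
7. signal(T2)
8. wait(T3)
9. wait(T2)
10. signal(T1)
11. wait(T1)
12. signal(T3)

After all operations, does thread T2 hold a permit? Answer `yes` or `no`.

Answer: yes

Derivation:
Step 1: wait(T1) -> count=0 queue=[] holders={T1}
Step 2: wait(T3) -> count=0 queue=[T3] holders={T1}
Step 3: wait(T2) -> count=0 queue=[T3,T2] holders={T1}
Step 4: signal(T1) -> count=0 queue=[T2] holders={T3}
Step 5: signal(T3) -> count=0 queue=[] holders={T2}
Step 6: wait(T1) -> count=0 queue=[T1] holders={T2}
Step 7: signal(T2) -> count=0 queue=[] holders={T1}
Step 8: wait(T3) -> count=0 queue=[T3] holders={T1}
Step 9: wait(T2) -> count=0 queue=[T3,T2] holders={T1}
Step 10: signal(T1) -> count=0 queue=[T2] holders={T3}
Step 11: wait(T1) -> count=0 queue=[T2,T1] holders={T3}
Step 12: signal(T3) -> count=0 queue=[T1] holders={T2}
Final holders: {T2} -> T2 in holders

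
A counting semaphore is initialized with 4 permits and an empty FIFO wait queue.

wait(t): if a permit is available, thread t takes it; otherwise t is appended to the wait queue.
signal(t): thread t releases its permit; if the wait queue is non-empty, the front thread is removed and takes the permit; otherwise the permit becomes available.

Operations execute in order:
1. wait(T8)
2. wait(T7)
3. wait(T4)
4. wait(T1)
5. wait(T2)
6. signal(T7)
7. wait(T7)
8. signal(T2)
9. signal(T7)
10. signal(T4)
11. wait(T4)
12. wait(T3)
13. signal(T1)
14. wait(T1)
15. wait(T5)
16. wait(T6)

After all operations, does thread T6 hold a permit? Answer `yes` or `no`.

Step 1: wait(T8) -> count=3 queue=[] holders={T8}
Step 2: wait(T7) -> count=2 queue=[] holders={T7,T8}
Step 3: wait(T4) -> count=1 queue=[] holders={T4,T7,T8}
Step 4: wait(T1) -> count=0 queue=[] holders={T1,T4,T7,T8}
Step 5: wait(T2) -> count=0 queue=[T2] holders={T1,T4,T7,T8}
Step 6: signal(T7) -> count=0 queue=[] holders={T1,T2,T4,T8}
Step 7: wait(T7) -> count=0 queue=[T7] holders={T1,T2,T4,T8}
Step 8: signal(T2) -> count=0 queue=[] holders={T1,T4,T7,T8}
Step 9: signal(T7) -> count=1 queue=[] holders={T1,T4,T8}
Step 10: signal(T4) -> count=2 queue=[] holders={T1,T8}
Step 11: wait(T4) -> count=1 queue=[] holders={T1,T4,T8}
Step 12: wait(T3) -> count=0 queue=[] holders={T1,T3,T4,T8}
Step 13: signal(T1) -> count=1 queue=[] holders={T3,T4,T8}
Step 14: wait(T1) -> count=0 queue=[] holders={T1,T3,T4,T8}
Step 15: wait(T5) -> count=0 queue=[T5] holders={T1,T3,T4,T8}
Step 16: wait(T6) -> count=0 queue=[T5,T6] holders={T1,T3,T4,T8}
Final holders: {T1,T3,T4,T8} -> T6 not in holders

Answer: no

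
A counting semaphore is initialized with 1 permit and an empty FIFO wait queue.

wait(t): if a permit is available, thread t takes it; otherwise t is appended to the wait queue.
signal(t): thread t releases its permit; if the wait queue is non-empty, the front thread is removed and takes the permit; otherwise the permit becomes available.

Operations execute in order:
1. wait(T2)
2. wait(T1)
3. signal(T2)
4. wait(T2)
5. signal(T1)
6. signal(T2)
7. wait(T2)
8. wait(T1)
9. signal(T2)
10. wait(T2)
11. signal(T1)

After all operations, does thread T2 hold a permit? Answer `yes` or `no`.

Step 1: wait(T2) -> count=0 queue=[] holders={T2}
Step 2: wait(T1) -> count=0 queue=[T1] holders={T2}
Step 3: signal(T2) -> count=0 queue=[] holders={T1}
Step 4: wait(T2) -> count=0 queue=[T2] holders={T1}
Step 5: signal(T1) -> count=0 queue=[] holders={T2}
Step 6: signal(T2) -> count=1 queue=[] holders={none}
Step 7: wait(T2) -> count=0 queue=[] holders={T2}
Step 8: wait(T1) -> count=0 queue=[T1] holders={T2}
Step 9: signal(T2) -> count=0 queue=[] holders={T1}
Step 10: wait(T2) -> count=0 queue=[T2] holders={T1}
Step 11: signal(T1) -> count=0 queue=[] holders={T2}
Final holders: {T2} -> T2 in holders

Answer: yes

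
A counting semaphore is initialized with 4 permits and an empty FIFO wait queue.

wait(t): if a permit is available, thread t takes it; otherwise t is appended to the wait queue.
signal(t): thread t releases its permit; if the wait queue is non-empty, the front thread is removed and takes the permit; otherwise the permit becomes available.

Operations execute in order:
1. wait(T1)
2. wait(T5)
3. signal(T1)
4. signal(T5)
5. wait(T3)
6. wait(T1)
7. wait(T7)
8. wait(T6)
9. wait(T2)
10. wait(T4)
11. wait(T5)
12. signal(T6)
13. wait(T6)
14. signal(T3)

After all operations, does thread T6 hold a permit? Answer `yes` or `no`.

Step 1: wait(T1) -> count=3 queue=[] holders={T1}
Step 2: wait(T5) -> count=2 queue=[] holders={T1,T5}
Step 3: signal(T1) -> count=3 queue=[] holders={T5}
Step 4: signal(T5) -> count=4 queue=[] holders={none}
Step 5: wait(T3) -> count=3 queue=[] holders={T3}
Step 6: wait(T1) -> count=2 queue=[] holders={T1,T3}
Step 7: wait(T7) -> count=1 queue=[] holders={T1,T3,T7}
Step 8: wait(T6) -> count=0 queue=[] holders={T1,T3,T6,T7}
Step 9: wait(T2) -> count=0 queue=[T2] holders={T1,T3,T6,T7}
Step 10: wait(T4) -> count=0 queue=[T2,T4] holders={T1,T3,T6,T7}
Step 11: wait(T5) -> count=0 queue=[T2,T4,T5] holders={T1,T3,T6,T7}
Step 12: signal(T6) -> count=0 queue=[T4,T5] holders={T1,T2,T3,T7}
Step 13: wait(T6) -> count=0 queue=[T4,T5,T6] holders={T1,T2,T3,T7}
Step 14: signal(T3) -> count=0 queue=[T5,T6] holders={T1,T2,T4,T7}
Final holders: {T1,T2,T4,T7} -> T6 not in holders

Answer: no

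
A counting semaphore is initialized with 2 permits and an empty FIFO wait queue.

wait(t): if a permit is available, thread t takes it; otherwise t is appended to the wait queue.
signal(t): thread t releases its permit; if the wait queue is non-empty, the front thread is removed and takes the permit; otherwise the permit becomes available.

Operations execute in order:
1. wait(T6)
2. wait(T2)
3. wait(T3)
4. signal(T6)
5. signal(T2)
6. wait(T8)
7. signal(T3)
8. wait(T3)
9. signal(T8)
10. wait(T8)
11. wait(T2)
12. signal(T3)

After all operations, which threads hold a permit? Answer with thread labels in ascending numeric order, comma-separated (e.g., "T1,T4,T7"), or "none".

Answer: T2,T8

Derivation:
Step 1: wait(T6) -> count=1 queue=[] holders={T6}
Step 2: wait(T2) -> count=0 queue=[] holders={T2,T6}
Step 3: wait(T3) -> count=0 queue=[T3] holders={T2,T6}
Step 4: signal(T6) -> count=0 queue=[] holders={T2,T3}
Step 5: signal(T2) -> count=1 queue=[] holders={T3}
Step 6: wait(T8) -> count=0 queue=[] holders={T3,T8}
Step 7: signal(T3) -> count=1 queue=[] holders={T8}
Step 8: wait(T3) -> count=0 queue=[] holders={T3,T8}
Step 9: signal(T8) -> count=1 queue=[] holders={T3}
Step 10: wait(T8) -> count=0 queue=[] holders={T3,T8}
Step 11: wait(T2) -> count=0 queue=[T2] holders={T3,T8}
Step 12: signal(T3) -> count=0 queue=[] holders={T2,T8}
Final holders: T2,T8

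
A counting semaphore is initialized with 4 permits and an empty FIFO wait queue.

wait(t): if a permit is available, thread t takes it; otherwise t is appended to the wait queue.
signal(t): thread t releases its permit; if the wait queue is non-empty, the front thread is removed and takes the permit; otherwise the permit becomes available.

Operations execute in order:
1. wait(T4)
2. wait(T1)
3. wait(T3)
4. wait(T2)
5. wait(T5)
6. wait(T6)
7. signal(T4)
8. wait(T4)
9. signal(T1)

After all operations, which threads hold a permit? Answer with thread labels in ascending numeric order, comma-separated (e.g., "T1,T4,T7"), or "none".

Step 1: wait(T4) -> count=3 queue=[] holders={T4}
Step 2: wait(T1) -> count=2 queue=[] holders={T1,T4}
Step 3: wait(T3) -> count=1 queue=[] holders={T1,T3,T4}
Step 4: wait(T2) -> count=0 queue=[] holders={T1,T2,T3,T4}
Step 5: wait(T5) -> count=0 queue=[T5] holders={T1,T2,T3,T4}
Step 6: wait(T6) -> count=0 queue=[T5,T6] holders={T1,T2,T3,T4}
Step 7: signal(T4) -> count=0 queue=[T6] holders={T1,T2,T3,T5}
Step 8: wait(T4) -> count=0 queue=[T6,T4] holders={T1,T2,T3,T5}
Step 9: signal(T1) -> count=0 queue=[T4] holders={T2,T3,T5,T6}
Final holders: T2,T3,T5,T6

Answer: T2,T3,T5,T6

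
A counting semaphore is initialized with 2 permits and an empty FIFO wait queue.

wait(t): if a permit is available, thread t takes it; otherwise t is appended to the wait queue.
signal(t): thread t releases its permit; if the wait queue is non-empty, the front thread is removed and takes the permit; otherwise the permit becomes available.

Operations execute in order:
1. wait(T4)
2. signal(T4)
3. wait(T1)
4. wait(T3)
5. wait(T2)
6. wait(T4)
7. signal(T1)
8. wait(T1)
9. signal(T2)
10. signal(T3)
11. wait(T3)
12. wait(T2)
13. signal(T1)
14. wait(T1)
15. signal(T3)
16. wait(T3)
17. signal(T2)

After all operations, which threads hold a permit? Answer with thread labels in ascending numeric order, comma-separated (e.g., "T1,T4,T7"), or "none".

Answer: T1,T4

Derivation:
Step 1: wait(T4) -> count=1 queue=[] holders={T4}
Step 2: signal(T4) -> count=2 queue=[] holders={none}
Step 3: wait(T1) -> count=1 queue=[] holders={T1}
Step 4: wait(T3) -> count=0 queue=[] holders={T1,T3}
Step 5: wait(T2) -> count=0 queue=[T2] holders={T1,T3}
Step 6: wait(T4) -> count=0 queue=[T2,T4] holders={T1,T3}
Step 7: signal(T1) -> count=0 queue=[T4] holders={T2,T3}
Step 8: wait(T1) -> count=0 queue=[T4,T1] holders={T2,T3}
Step 9: signal(T2) -> count=0 queue=[T1] holders={T3,T4}
Step 10: signal(T3) -> count=0 queue=[] holders={T1,T4}
Step 11: wait(T3) -> count=0 queue=[T3] holders={T1,T4}
Step 12: wait(T2) -> count=0 queue=[T3,T2] holders={T1,T4}
Step 13: signal(T1) -> count=0 queue=[T2] holders={T3,T4}
Step 14: wait(T1) -> count=0 queue=[T2,T1] holders={T3,T4}
Step 15: signal(T3) -> count=0 queue=[T1] holders={T2,T4}
Step 16: wait(T3) -> count=0 queue=[T1,T3] holders={T2,T4}
Step 17: signal(T2) -> count=0 queue=[T3] holders={T1,T4}
Final holders: T1,T4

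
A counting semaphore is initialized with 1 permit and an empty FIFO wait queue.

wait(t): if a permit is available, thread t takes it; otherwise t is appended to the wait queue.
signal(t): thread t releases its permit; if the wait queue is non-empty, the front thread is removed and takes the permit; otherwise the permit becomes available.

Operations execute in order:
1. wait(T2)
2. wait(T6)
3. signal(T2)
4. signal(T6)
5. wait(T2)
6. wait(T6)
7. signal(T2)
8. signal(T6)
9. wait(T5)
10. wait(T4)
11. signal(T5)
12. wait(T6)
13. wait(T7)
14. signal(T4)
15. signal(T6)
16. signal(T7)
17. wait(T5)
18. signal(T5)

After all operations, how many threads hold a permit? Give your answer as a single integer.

Step 1: wait(T2) -> count=0 queue=[] holders={T2}
Step 2: wait(T6) -> count=0 queue=[T6] holders={T2}
Step 3: signal(T2) -> count=0 queue=[] holders={T6}
Step 4: signal(T6) -> count=1 queue=[] holders={none}
Step 5: wait(T2) -> count=0 queue=[] holders={T2}
Step 6: wait(T6) -> count=0 queue=[T6] holders={T2}
Step 7: signal(T2) -> count=0 queue=[] holders={T6}
Step 8: signal(T6) -> count=1 queue=[] holders={none}
Step 9: wait(T5) -> count=0 queue=[] holders={T5}
Step 10: wait(T4) -> count=0 queue=[T4] holders={T5}
Step 11: signal(T5) -> count=0 queue=[] holders={T4}
Step 12: wait(T6) -> count=0 queue=[T6] holders={T4}
Step 13: wait(T7) -> count=0 queue=[T6,T7] holders={T4}
Step 14: signal(T4) -> count=0 queue=[T7] holders={T6}
Step 15: signal(T6) -> count=0 queue=[] holders={T7}
Step 16: signal(T7) -> count=1 queue=[] holders={none}
Step 17: wait(T5) -> count=0 queue=[] holders={T5}
Step 18: signal(T5) -> count=1 queue=[] holders={none}
Final holders: {none} -> 0 thread(s)

Answer: 0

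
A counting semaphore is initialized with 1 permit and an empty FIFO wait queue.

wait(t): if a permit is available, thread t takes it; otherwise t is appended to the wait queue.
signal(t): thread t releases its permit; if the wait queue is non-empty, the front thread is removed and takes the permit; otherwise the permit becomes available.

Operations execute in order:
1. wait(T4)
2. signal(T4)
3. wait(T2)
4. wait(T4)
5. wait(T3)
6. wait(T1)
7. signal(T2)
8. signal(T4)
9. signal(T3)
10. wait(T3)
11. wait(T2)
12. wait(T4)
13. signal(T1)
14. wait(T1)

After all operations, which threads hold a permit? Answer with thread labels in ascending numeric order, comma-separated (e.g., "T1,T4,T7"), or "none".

Step 1: wait(T4) -> count=0 queue=[] holders={T4}
Step 2: signal(T4) -> count=1 queue=[] holders={none}
Step 3: wait(T2) -> count=0 queue=[] holders={T2}
Step 4: wait(T4) -> count=0 queue=[T4] holders={T2}
Step 5: wait(T3) -> count=0 queue=[T4,T3] holders={T2}
Step 6: wait(T1) -> count=0 queue=[T4,T3,T1] holders={T2}
Step 7: signal(T2) -> count=0 queue=[T3,T1] holders={T4}
Step 8: signal(T4) -> count=0 queue=[T1] holders={T3}
Step 9: signal(T3) -> count=0 queue=[] holders={T1}
Step 10: wait(T3) -> count=0 queue=[T3] holders={T1}
Step 11: wait(T2) -> count=0 queue=[T3,T2] holders={T1}
Step 12: wait(T4) -> count=0 queue=[T3,T2,T4] holders={T1}
Step 13: signal(T1) -> count=0 queue=[T2,T4] holders={T3}
Step 14: wait(T1) -> count=0 queue=[T2,T4,T1] holders={T3}
Final holders: T3

Answer: T3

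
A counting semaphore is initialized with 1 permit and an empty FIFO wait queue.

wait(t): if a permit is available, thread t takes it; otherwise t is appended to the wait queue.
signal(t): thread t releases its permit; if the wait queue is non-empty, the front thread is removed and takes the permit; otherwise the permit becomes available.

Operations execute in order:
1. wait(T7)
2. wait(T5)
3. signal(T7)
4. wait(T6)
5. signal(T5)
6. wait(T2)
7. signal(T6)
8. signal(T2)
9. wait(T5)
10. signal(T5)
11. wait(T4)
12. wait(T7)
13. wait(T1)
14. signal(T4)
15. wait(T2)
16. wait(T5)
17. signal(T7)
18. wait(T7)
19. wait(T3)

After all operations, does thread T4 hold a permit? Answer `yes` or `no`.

Answer: no

Derivation:
Step 1: wait(T7) -> count=0 queue=[] holders={T7}
Step 2: wait(T5) -> count=0 queue=[T5] holders={T7}
Step 3: signal(T7) -> count=0 queue=[] holders={T5}
Step 4: wait(T6) -> count=0 queue=[T6] holders={T5}
Step 5: signal(T5) -> count=0 queue=[] holders={T6}
Step 6: wait(T2) -> count=0 queue=[T2] holders={T6}
Step 7: signal(T6) -> count=0 queue=[] holders={T2}
Step 8: signal(T2) -> count=1 queue=[] holders={none}
Step 9: wait(T5) -> count=0 queue=[] holders={T5}
Step 10: signal(T5) -> count=1 queue=[] holders={none}
Step 11: wait(T4) -> count=0 queue=[] holders={T4}
Step 12: wait(T7) -> count=0 queue=[T7] holders={T4}
Step 13: wait(T1) -> count=0 queue=[T7,T1] holders={T4}
Step 14: signal(T4) -> count=0 queue=[T1] holders={T7}
Step 15: wait(T2) -> count=0 queue=[T1,T2] holders={T7}
Step 16: wait(T5) -> count=0 queue=[T1,T2,T5] holders={T7}
Step 17: signal(T7) -> count=0 queue=[T2,T5] holders={T1}
Step 18: wait(T7) -> count=0 queue=[T2,T5,T7] holders={T1}
Step 19: wait(T3) -> count=0 queue=[T2,T5,T7,T3] holders={T1}
Final holders: {T1} -> T4 not in holders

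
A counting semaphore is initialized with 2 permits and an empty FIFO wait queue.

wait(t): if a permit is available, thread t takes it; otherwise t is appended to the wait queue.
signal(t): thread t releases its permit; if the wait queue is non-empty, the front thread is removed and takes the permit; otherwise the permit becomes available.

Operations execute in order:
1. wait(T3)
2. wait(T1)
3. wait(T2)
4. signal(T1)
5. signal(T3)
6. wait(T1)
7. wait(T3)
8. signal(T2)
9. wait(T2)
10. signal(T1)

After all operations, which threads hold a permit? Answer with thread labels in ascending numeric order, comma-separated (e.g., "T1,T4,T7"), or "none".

Answer: T2,T3

Derivation:
Step 1: wait(T3) -> count=1 queue=[] holders={T3}
Step 2: wait(T1) -> count=0 queue=[] holders={T1,T3}
Step 3: wait(T2) -> count=0 queue=[T2] holders={T1,T3}
Step 4: signal(T1) -> count=0 queue=[] holders={T2,T3}
Step 5: signal(T3) -> count=1 queue=[] holders={T2}
Step 6: wait(T1) -> count=0 queue=[] holders={T1,T2}
Step 7: wait(T3) -> count=0 queue=[T3] holders={T1,T2}
Step 8: signal(T2) -> count=0 queue=[] holders={T1,T3}
Step 9: wait(T2) -> count=0 queue=[T2] holders={T1,T3}
Step 10: signal(T1) -> count=0 queue=[] holders={T2,T3}
Final holders: T2,T3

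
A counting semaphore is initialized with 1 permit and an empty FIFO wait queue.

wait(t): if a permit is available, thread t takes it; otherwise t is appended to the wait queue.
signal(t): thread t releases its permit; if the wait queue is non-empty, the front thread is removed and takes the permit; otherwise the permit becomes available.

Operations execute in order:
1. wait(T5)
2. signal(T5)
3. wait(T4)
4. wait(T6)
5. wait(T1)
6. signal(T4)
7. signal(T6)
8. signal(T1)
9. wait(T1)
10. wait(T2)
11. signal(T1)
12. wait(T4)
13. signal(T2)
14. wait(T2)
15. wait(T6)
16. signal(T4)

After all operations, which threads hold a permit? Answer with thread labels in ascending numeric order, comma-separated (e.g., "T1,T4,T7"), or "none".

Answer: T2

Derivation:
Step 1: wait(T5) -> count=0 queue=[] holders={T5}
Step 2: signal(T5) -> count=1 queue=[] holders={none}
Step 3: wait(T4) -> count=0 queue=[] holders={T4}
Step 4: wait(T6) -> count=0 queue=[T6] holders={T4}
Step 5: wait(T1) -> count=0 queue=[T6,T1] holders={T4}
Step 6: signal(T4) -> count=0 queue=[T1] holders={T6}
Step 7: signal(T6) -> count=0 queue=[] holders={T1}
Step 8: signal(T1) -> count=1 queue=[] holders={none}
Step 9: wait(T1) -> count=0 queue=[] holders={T1}
Step 10: wait(T2) -> count=0 queue=[T2] holders={T1}
Step 11: signal(T1) -> count=0 queue=[] holders={T2}
Step 12: wait(T4) -> count=0 queue=[T4] holders={T2}
Step 13: signal(T2) -> count=0 queue=[] holders={T4}
Step 14: wait(T2) -> count=0 queue=[T2] holders={T4}
Step 15: wait(T6) -> count=0 queue=[T2,T6] holders={T4}
Step 16: signal(T4) -> count=0 queue=[T6] holders={T2}
Final holders: T2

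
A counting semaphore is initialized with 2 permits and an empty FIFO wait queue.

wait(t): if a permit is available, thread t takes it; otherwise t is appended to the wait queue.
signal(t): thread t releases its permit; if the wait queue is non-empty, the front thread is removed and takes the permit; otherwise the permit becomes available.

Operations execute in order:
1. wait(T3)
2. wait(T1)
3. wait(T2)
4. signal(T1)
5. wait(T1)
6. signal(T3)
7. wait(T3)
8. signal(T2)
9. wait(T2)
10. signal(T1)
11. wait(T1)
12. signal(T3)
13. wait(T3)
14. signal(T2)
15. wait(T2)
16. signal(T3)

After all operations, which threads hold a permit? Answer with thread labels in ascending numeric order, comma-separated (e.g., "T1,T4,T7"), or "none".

Answer: T1,T2

Derivation:
Step 1: wait(T3) -> count=1 queue=[] holders={T3}
Step 2: wait(T1) -> count=0 queue=[] holders={T1,T3}
Step 3: wait(T2) -> count=0 queue=[T2] holders={T1,T3}
Step 4: signal(T1) -> count=0 queue=[] holders={T2,T3}
Step 5: wait(T1) -> count=0 queue=[T1] holders={T2,T3}
Step 6: signal(T3) -> count=0 queue=[] holders={T1,T2}
Step 7: wait(T3) -> count=0 queue=[T3] holders={T1,T2}
Step 8: signal(T2) -> count=0 queue=[] holders={T1,T3}
Step 9: wait(T2) -> count=0 queue=[T2] holders={T1,T3}
Step 10: signal(T1) -> count=0 queue=[] holders={T2,T3}
Step 11: wait(T1) -> count=0 queue=[T1] holders={T2,T3}
Step 12: signal(T3) -> count=0 queue=[] holders={T1,T2}
Step 13: wait(T3) -> count=0 queue=[T3] holders={T1,T2}
Step 14: signal(T2) -> count=0 queue=[] holders={T1,T3}
Step 15: wait(T2) -> count=0 queue=[T2] holders={T1,T3}
Step 16: signal(T3) -> count=0 queue=[] holders={T1,T2}
Final holders: T1,T2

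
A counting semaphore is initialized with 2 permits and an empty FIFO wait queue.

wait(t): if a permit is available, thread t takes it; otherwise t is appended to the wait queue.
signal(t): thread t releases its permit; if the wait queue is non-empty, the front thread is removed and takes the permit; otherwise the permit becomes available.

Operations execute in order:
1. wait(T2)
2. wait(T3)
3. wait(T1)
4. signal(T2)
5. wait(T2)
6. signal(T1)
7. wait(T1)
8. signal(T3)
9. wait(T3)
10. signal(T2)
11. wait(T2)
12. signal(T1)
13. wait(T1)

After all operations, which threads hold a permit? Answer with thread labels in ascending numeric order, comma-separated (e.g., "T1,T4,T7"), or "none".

Step 1: wait(T2) -> count=1 queue=[] holders={T2}
Step 2: wait(T3) -> count=0 queue=[] holders={T2,T3}
Step 3: wait(T1) -> count=0 queue=[T1] holders={T2,T3}
Step 4: signal(T2) -> count=0 queue=[] holders={T1,T3}
Step 5: wait(T2) -> count=0 queue=[T2] holders={T1,T3}
Step 6: signal(T1) -> count=0 queue=[] holders={T2,T3}
Step 7: wait(T1) -> count=0 queue=[T1] holders={T2,T3}
Step 8: signal(T3) -> count=0 queue=[] holders={T1,T2}
Step 9: wait(T3) -> count=0 queue=[T3] holders={T1,T2}
Step 10: signal(T2) -> count=0 queue=[] holders={T1,T3}
Step 11: wait(T2) -> count=0 queue=[T2] holders={T1,T3}
Step 12: signal(T1) -> count=0 queue=[] holders={T2,T3}
Step 13: wait(T1) -> count=0 queue=[T1] holders={T2,T3}
Final holders: T2,T3

Answer: T2,T3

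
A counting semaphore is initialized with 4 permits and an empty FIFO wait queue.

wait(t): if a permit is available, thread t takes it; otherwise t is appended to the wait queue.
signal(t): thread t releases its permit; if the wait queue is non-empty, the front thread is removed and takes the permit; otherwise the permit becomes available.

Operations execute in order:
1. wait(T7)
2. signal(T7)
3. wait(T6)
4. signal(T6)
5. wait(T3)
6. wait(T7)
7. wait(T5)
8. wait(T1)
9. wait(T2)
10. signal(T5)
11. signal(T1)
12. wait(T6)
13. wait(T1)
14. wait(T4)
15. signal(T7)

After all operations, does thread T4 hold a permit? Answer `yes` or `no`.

Answer: no

Derivation:
Step 1: wait(T7) -> count=3 queue=[] holders={T7}
Step 2: signal(T7) -> count=4 queue=[] holders={none}
Step 3: wait(T6) -> count=3 queue=[] holders={T6}
Step 4: signal(T6) -> count=4 queue=[] holders={none}
Step 5: wait(T3) -> count=3 queue=[] holders={T3}
Step 6: wait(T7) -> count=2 queue=[] holders={T3,T7}
Step 7: wait(T5) -> count=1 queue=[] holders={T3,T5,T7}
Step 8: wait(T1) -> count=0 queue=[] holders={T1,T3,T5,T7}
Step 9: wait(T2) -> count=0 queue=[T2] holders={T1,T3,T5,T7}
Step 10: signal(T5) -> count=0 queue=[] holders={T1,T2,T3,T7}
Step 11: signal(T1) -> count=1 queue=[] holders={T2,T3,T7}
Step 12: wait(T6) -> count=0 queue=[] holders={T2,T3,T6,T7}
Step 13: wait(T1) -> count=0 queue=[T1] holders={T2,T3,T6,T7}
Step 14: wait(T4) -> count=0 queue=[T1,T4] holders={T2,T3,T6,T7}
Step 15: signal(T7) -> count=0 queue=[T4] holders={T1,T2,T3,T6}
Final holders: {T1,T2,T3,T6} -> T4 not in holders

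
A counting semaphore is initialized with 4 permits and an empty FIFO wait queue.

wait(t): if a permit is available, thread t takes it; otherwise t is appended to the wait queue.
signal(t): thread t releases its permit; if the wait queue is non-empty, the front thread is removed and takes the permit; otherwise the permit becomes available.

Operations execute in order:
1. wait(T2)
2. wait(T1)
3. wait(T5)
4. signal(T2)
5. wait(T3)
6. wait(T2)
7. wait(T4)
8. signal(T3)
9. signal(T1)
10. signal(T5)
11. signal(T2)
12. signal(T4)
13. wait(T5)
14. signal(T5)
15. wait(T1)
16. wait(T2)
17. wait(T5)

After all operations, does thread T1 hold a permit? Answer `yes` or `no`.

Step 1: wait(T2) -> count=3 queue=[] holders={T2}
Step 2: wait(T1) -> count=2 queue=[] holders={T1,T2}
Step 3: wait(T5) -> count=1 queue=[] holders={T1,T2,T5}
Step 4: signal(T2) -> count=2 queue=[] holders={T1,T5}
Step 5: wait(T3) -> count=1 queue=[] holders={T1,T3,T5}
Step 6: wait(T2) -> count=0 queue=[] holders={T1,T2,T3,T5}
Step 7: wait(T4) -> count=0 queue=[T4] holders={T1,T2,T3,T5}
Step 8: signal(T3) -> count=0 queue=[] holders={T1,T2,T4,T5}
Step 9: signal(T1) -> count=1 queue=[] holders={T2,T4,T5}
Step 10: signal(T5) -> count=2 queue=[] holders={T2,T4}
Step 11: signal(T2) -> count=3 queue=[] holders={T4}
Step 12: signal(T4) -> count=4 queue=[] holders={none}
Step 13: wait(T5) -> count=3 queue=[] holders={T5}
Step 14: signal(T5) -> count=4 queue=[] holders={none}
Step 15: wait(T1) -> count=3 queue=[] holders={T1}
Step 16: wait(T2) -> count=2 queue=[] holders={T1,T2}
Step 17: wait(T5) -> count=1 queue=[] holders={T1,T2,T5}
Final holders: {T1,T2,T5} -> T1 in holders

Answer: yes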